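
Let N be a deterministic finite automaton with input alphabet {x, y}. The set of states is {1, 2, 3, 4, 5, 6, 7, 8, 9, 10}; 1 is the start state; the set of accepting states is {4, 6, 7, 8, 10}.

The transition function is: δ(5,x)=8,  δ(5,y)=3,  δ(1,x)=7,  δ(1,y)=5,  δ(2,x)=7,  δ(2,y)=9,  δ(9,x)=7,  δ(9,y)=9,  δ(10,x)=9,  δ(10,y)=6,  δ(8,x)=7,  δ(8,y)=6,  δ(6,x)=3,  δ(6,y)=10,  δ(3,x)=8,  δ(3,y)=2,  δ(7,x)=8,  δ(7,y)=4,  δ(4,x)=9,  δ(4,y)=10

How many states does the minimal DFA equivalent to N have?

3

P0 = {4,6,7,8,10} | {1,2,3,5,9}.
On input x, block {4,6,7,8,10} splits into {4,6,10} and {7,8}.
The partition is now stable with 3 blocks: {4,6,10} | {1,2,3,5,9} | {7,8}.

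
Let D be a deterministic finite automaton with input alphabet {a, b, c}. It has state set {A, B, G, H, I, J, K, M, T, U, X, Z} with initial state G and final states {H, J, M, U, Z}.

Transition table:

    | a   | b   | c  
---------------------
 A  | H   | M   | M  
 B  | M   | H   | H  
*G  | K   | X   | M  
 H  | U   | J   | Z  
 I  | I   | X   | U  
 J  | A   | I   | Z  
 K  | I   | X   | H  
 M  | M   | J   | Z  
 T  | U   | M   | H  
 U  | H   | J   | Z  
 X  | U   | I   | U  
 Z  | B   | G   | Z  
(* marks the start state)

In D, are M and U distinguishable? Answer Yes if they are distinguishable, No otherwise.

No

States {T} cannot be reached from the start state, so discard them.
Initial partition by acceptance: {H,J,M,U,Z} | {A,B,G,I,K,X}.
On input a, block {H,J,M,U,Z} splits into {H,M,U} and {J,Z}.
Split {A,B,G,I,K,X} by δ(·,a) → {A,B,X} and {G,I,K}.
On input b, block {A,B,X} splits into {A,B} and {X}.
The partition is now stable with 5 blocks: {H,M,U} | {A,B} | {J,Z} | {G,I,K} | {X}.
M and U lie in the same block of the stable partition, so they are equivalent — no string distinguishes them.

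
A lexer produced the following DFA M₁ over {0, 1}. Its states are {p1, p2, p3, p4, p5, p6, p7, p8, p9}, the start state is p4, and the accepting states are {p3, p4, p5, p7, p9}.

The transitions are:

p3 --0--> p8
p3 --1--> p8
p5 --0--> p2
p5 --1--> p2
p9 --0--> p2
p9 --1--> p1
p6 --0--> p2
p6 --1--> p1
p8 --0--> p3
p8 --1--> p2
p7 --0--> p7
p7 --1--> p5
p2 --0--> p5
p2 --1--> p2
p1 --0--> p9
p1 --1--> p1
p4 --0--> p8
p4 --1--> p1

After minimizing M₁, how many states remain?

2

States {p6,p7} cannot be reached from the start state, so discard them.
P0 = {p3,p4,p5,p9} | {p1,p2,p8}.
The partition is now stable with 2 blocks: {p3,p4,p5,p9} | {p1,p2,p8}.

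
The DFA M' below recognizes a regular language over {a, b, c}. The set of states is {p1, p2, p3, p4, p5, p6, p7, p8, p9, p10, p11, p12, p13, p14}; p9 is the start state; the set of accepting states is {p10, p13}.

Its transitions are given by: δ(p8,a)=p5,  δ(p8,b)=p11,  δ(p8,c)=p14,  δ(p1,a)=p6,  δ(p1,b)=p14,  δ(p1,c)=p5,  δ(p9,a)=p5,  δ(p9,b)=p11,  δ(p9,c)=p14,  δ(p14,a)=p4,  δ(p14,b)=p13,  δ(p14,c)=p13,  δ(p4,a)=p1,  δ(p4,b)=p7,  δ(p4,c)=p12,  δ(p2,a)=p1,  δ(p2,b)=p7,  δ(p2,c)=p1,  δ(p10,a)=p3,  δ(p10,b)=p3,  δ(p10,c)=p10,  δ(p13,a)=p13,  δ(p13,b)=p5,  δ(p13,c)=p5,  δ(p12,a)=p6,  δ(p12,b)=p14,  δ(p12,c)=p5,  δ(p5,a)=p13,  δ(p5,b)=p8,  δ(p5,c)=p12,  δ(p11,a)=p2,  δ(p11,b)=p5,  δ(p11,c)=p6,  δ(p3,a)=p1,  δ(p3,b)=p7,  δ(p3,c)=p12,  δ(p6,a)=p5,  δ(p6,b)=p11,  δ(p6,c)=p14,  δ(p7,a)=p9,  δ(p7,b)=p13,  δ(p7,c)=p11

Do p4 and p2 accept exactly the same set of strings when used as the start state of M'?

Yes

Reachable states from the start: {p1,p2,p4,p5,p6,p7,p8,p9,p11,p12,p13,p14}. Unreachable: {p3,p10} — drop them.
Initial partition by acceptance: {p13} | {p1,p2,p4,p5,p6,p7,p8,p9,p11,p12,p14}.
Refine {p1,p2,p4,p5,p6,p7,p8,p9,p11,p12,p14} on symbol a: members go to different blocks, giving {p1,p2,p4,p6,p7,p8,p9,p11,p12,p14} and {p5}.
On input a, block {p1,p2,p4,p6,p7,p8,p9,p11,p12,p14} splits into {p1,p2,p4,p7,p11,p12,p14} and {p6,p8,p9}.
Refine {p1,p2,p4,p7,p11,p12,p14} on symbol a: members go to different blocks, giving {p2,p4,p11,p14} and {p1,p7,p12}.
On input a, block {p2,p4,p11,p14} splits into {p2,p4} and {p11,p14}.
Refine {p1,p7,p12} on symbol b: members go to different blocks, giving {p1,p12} and {p7}.
Split {p11,p14} by δ(·,b) → {p11} and {p14}.
No further refinement is possible. Final partition (8 blocks): {p13} | {p2,p4} | {p5} | {p6,p8,p9} | {p1,p12} | {p11} | {p7} | {p14}.
p4 and p2 lie in the same block of the stable partition, so they are equivalent — no string distinguishes them.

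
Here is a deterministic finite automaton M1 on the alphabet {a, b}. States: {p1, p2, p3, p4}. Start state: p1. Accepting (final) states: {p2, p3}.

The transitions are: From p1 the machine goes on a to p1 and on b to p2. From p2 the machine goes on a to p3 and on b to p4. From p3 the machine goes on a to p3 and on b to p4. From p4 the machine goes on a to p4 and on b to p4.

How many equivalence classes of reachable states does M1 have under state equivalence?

Initial partition by acceptance: {p2,p3} | {p1,p4}.
Refine {p1,p4} on symbol b: members go to different blocks, giving {p1} and {p4}.
No further refinement is possible. Final partition (3 blocks): {p2,p3} | {p1} | {p4}.

3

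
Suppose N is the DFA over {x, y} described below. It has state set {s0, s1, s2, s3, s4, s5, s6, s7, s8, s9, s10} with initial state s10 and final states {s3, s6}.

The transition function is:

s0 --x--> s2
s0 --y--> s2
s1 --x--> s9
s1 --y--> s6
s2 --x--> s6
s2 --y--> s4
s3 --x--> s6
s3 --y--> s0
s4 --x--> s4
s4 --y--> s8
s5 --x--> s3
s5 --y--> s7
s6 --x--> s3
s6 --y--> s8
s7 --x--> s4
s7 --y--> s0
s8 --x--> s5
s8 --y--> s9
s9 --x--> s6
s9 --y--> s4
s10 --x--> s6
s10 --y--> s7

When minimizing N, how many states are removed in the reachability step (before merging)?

BFS from s10 reaches {s0, s2, s3, s4, s5, s6, s7, s8, s9, s10}; the 1 state(s) s1 are never visited.

1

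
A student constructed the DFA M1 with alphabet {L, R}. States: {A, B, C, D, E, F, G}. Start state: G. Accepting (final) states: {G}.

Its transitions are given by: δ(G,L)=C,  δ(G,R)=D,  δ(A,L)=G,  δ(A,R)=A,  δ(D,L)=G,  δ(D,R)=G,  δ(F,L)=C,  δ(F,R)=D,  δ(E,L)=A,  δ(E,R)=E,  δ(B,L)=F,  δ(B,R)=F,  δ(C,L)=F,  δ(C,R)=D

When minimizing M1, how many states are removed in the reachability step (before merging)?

3

Starting at G and following transitions, the reachable set is {C, D, F, G}. That leaves A, B, E unreachable — 3 in total.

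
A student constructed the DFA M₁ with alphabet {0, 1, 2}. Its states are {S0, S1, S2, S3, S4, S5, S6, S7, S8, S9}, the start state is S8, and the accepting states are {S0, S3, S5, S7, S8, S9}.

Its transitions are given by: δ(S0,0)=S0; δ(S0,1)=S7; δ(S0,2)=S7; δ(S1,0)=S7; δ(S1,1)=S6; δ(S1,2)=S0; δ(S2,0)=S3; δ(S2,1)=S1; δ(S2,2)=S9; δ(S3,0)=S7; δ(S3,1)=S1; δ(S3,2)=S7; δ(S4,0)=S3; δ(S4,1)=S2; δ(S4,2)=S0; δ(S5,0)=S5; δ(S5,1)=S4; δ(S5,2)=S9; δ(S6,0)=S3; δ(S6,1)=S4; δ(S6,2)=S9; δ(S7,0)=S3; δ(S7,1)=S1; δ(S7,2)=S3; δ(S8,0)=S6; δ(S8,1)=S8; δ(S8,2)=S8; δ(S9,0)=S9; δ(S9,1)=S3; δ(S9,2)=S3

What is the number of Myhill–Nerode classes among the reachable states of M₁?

4

Reachable states from the start: {S0,S1,S2,S3,S4,S6,S7,S8,S9}. Unreachable: {S5} — drop them.
Start with accepting vs non-accepting: {S0,S3,S7,S8,S9} | {S1,S2,S4,S6}.
Refine {S0,S3,S7,S8,S9} on symbol 0: members go to different blocks, giving {S0,S3,S7,S9} and {S8}.
On input 1, block {S0,S3,S7,S9} splits into {S0,S9} and {S3,S7}.
The partition is now stable with 4 blocks: {S0,S9} | {S1,S2,S4,S6} | {S8} | {S3,S7}.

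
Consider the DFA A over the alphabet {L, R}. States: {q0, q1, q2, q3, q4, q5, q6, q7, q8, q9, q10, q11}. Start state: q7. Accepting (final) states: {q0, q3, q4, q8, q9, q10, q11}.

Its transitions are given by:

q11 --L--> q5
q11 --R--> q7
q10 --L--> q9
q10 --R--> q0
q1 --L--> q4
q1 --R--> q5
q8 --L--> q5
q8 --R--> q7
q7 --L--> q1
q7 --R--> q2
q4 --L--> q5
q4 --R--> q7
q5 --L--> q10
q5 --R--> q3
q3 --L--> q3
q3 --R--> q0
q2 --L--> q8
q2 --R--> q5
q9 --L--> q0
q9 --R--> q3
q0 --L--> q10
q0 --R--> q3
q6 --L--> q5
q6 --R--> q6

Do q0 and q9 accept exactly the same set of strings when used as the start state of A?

Yes

Reachable states from the start: {q0,q1,q2,q3,q4,q5,q7,q8,q9,q10}. Unreachable: {q6,q11} — drop them.
Start with accepting vs non-accepting: {q0,q3,q4,q8,q9,q10} | {q1,q2,q5,q7}.
Split {q0,q3,q4,q8,q9,q10} by δ(·,L) → {q0,q3,q9,q10} and {q4,q8}.
Split {q1,q2,q5,q7} by δ(·,L) → {q1,q2} and {q5} and {q7}.
The partition is now stable with 5 blocks: {q0,q3,q9,q10} | {q1,q2} | {q4,q8} | {q5} | {q7}.
q0 and q9 lie in the same block of the stable partition, so they are equivalent — no string distinguishes them.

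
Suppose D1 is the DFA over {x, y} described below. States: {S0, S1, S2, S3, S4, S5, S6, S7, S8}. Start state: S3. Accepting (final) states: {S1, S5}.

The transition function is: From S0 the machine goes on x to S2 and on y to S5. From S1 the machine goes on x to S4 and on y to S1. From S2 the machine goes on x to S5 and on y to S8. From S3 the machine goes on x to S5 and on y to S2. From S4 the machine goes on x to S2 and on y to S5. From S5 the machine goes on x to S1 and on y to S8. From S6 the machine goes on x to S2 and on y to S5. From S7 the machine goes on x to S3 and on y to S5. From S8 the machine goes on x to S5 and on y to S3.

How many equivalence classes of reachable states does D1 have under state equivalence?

4

States {S0,S6,S7} cannot be reached from the start state, so discard them.
Initial partition by acceptance: {S1,S5} | {S2,S3,S4,S8}.
Split {S1,S5} by δ(·,x) → {S1} and {S5}.
Split {S2,S3,S4,S8} by δ(·,x) → {S2,S3,S8} and {S4}.
Stable partition: {S1} | {S2,S3,S8} | {S5} | {S4} — 4 equivalence classes.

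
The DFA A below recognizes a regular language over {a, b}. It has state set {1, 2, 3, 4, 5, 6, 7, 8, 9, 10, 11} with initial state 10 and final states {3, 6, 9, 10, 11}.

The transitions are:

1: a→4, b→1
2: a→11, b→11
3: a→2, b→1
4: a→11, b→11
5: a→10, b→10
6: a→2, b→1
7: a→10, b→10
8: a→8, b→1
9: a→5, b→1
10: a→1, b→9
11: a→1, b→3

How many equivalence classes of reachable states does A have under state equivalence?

States {6,7,8} cannot be reached from the start state, so discard them.
Start with accepting vs non-accepting: {3,9,10,11} | {1,2,4,5}.
On input b, block {3,9,10,11} splits into {3,9} and {10,11}.
Split {1,2,4,5} by δ(·,a) → {2,4,5} and {1}.
Stable partition: {3,9} | {2,4,5} | {10,11} | {1} — 4 equivalence classes.

4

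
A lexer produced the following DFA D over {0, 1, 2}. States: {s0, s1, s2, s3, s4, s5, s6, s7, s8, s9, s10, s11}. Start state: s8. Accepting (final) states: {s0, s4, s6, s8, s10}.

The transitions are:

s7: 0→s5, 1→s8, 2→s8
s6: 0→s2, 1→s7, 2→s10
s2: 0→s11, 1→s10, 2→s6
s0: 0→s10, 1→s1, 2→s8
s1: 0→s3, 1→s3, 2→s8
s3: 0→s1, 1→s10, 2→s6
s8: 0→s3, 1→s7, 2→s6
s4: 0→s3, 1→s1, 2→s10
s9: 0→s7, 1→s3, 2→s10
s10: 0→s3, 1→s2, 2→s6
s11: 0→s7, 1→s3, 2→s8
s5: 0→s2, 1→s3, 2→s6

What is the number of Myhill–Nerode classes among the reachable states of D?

3

First remove the unreachable states {s0,s4,s9}; 9 states remain.
P0 = {s6,s8,s10} | {s1,s2,s3,s5,s7,s11}.
Split {s1,s2,s3,s5,s7,s11} by δ(·,1) → {s1,s5,s11} and {s2,s3,s7}.
No further refinement is possible. Final partition (3 blocks): {s6,s8,s10} | {s1,s5,s11} | {s2,s3,s7}.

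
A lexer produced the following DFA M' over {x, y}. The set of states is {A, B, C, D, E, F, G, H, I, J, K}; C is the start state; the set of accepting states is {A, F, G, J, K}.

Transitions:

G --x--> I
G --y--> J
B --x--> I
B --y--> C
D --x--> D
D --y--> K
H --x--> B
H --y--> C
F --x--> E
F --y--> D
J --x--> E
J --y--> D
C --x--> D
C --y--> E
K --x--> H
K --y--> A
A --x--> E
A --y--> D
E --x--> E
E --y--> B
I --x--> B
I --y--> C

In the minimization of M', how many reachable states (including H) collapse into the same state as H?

3

First remove the unreachable states {F,G,J}; 8 states remain.
Initial partition by acceptance: {A,K} | {B,C,D,E,H,I}.
Split {A,K} by δ(·,y) → {A} and {K}.
Split {B,C,D,E,H,I} by δ(·,y) → {B,C,E,H,I} and {D}.
Split {B,C,E,H,I} by δ(·,x) → {B,E,H,I} and {C}.
Split {B,E,H,I} by δ(·,y) → {B,H,I} and {E}.
The partition is now stable with 6 blocks: {A} | {B,H,I} | {K} | {D} | {C} | {E}.
The equivalence class containing H is {B,H,I}, of size 3.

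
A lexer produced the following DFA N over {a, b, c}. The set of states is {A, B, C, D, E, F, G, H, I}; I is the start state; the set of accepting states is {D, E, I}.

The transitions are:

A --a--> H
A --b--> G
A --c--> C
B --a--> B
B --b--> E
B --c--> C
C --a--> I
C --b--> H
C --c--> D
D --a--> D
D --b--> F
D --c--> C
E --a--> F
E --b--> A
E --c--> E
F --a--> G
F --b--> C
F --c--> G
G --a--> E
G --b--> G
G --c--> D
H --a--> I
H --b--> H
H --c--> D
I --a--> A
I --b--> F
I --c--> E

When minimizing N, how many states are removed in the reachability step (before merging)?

Starting at I and following transitions, the reachable set is {A, C, D, E, F, G, H, I}. That leaves B unreachable — 1 in total.

1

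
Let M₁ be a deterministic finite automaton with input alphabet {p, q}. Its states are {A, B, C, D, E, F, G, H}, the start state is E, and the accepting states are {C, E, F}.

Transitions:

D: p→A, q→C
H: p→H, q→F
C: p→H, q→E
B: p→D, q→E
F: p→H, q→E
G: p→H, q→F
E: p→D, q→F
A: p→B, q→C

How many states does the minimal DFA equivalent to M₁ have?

States {G} cannot be reached from the start state, so discard them.
Start with accepting vs non-accepting: {C,E,F} | {A,B,D,H}.
Stable partition: {C,E,F} | {A,B,D,H} — 2 equivalence classes.

2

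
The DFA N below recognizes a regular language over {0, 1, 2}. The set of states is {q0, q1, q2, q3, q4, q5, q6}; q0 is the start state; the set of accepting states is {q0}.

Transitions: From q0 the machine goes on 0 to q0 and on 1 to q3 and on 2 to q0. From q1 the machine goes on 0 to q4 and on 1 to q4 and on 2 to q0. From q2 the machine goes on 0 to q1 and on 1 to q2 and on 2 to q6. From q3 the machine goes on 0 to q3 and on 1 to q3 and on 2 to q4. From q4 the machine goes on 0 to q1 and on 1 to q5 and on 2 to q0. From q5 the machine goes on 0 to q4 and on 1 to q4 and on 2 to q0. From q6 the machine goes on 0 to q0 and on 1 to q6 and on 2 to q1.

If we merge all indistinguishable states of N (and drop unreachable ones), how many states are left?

First remove the unreachable states {q2,q6}; 5 states remain.
Initial partition by acceptance: {q0} | {q1,q3,q4,q5}.
Refine {q1,q3,q4,q5} on symbol 2: members go to different blocks, giving {q1,q4,q5} and {q3}.
Stable partition: {q0} | {q1,q4,q5} | {q3} — 3 equivalence classes.

3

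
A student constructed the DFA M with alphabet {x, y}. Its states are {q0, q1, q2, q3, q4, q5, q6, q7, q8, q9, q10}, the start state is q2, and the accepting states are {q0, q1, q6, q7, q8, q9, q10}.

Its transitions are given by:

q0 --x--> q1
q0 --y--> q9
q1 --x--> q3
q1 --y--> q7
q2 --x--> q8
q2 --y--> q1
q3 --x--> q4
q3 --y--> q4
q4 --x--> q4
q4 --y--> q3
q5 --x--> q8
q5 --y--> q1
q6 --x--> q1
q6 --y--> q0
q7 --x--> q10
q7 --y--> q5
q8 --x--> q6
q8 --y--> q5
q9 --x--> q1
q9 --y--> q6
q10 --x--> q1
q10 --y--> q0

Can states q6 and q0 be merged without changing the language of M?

Yes

All states are reachable from the start state.
P0 = {q0,q1,q6,q7,q8,q9,q10} | {q2,q3,q4,q5}.
Refine {q0,q1,q6,q7,q8,q9,q10} on symbol x: members go to different blocks, giving {q0,q6,q7,q8,q9,q10} and {q1}.
Refine {q0,q6,q7,q8,q9,q10} on symbol x: members go to different blocks, giving {q0,q6,q9,q10} and {q7,q8}.
Refine {q2,q3,q4,q5} on symbol x: members go to different blocks, giving {q2,q5} and {q3,q4}.
The partition is now stable with 5 blocks: {q0,q6,q9,q10} | {q2,q5} | {q1} | {q7,q8} | {q3,q4}.
q6 and q0 lie in the same block of the stable partition, so they are equivalent — no string distinguishes them.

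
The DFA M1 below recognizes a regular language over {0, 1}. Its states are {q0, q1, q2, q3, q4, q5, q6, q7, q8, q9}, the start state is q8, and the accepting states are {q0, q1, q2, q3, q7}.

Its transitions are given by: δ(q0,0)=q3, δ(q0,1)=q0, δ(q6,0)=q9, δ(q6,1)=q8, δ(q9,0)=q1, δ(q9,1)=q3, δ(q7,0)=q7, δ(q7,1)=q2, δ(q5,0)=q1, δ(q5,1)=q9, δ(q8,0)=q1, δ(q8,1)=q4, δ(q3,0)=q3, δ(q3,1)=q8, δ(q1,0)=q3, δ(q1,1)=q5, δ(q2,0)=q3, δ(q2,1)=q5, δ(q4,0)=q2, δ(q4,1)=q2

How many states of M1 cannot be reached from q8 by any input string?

Starting at q8 and following transitions, the reachable set is {q1, q2, q3, q4, q5, q8, q9}. That leaves q0, q6, q7 unreachable — 3 in total.

3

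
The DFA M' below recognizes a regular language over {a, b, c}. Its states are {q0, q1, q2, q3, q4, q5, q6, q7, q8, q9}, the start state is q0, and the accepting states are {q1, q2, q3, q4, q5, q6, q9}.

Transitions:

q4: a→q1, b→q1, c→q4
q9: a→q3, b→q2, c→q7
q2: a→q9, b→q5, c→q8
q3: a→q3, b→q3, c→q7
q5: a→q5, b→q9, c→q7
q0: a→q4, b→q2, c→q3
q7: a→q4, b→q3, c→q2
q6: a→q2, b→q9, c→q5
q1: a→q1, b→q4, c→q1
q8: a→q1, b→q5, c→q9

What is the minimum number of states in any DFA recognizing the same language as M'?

3

Reachable states from the start: {q0,q1,q2,q3,q4,q5,q7,q8,q9}. Unreachable: {q6} — drop them.
Initial partition by acceptance: {q1,q2,q3,q4,q5,q9} | {q0,q7,q8}.
On input c, block {q1,q2,q3,q4,q5,q9} splits into {q2,q3,q5,q9} and {q1,q4}.
The partition is now stable with 3 blocks: {q2,q3,q5,q9} | {q0,q7,q8} | {q1,q4}.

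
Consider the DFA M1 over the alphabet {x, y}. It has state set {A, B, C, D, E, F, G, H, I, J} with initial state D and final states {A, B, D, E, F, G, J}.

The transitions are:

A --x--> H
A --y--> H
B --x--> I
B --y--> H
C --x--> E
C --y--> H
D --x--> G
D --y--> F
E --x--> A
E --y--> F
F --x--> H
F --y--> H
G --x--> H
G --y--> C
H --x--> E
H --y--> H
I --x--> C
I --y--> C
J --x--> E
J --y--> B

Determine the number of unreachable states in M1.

BFS from D reaches {A, C, D, E, F, G, H}; the 3 state(s) B, I, J are never visited.

3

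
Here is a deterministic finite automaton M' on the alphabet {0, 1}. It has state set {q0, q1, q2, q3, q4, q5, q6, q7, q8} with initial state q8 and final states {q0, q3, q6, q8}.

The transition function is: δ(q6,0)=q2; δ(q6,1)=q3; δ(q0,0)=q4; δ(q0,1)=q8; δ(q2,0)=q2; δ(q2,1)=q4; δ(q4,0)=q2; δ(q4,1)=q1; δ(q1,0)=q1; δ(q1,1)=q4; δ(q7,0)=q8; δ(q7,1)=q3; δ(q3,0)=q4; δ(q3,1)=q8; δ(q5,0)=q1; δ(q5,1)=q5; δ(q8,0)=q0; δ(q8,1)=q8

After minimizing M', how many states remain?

3

States {q3,q5,q6,q7} cannot be reached from the start state, so discard them.
Start with accepting vs non-accepting: {q0,q8} | {q1,q2,q4}.
Split {q0,q8} by δ(·,0) → {q0} and {q8}.
The partition is now stable with 3 blocks: {q0} | {q1,q2,q4} | {q8}.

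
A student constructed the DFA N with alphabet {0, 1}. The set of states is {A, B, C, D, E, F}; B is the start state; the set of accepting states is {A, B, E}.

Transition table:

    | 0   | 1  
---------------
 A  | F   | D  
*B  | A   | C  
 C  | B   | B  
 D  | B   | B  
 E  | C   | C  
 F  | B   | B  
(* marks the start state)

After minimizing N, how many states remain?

3

States {E} cannot be reached from the start state, so discard them.
Start with accepting vs non-accepting: {A,B} | {C,D,F}.
On input 0, block {A,B} splits into {A} and {B}.
No further refinement is possible. Final partition (3 blocks): {A} | {C,D,F} | {B}.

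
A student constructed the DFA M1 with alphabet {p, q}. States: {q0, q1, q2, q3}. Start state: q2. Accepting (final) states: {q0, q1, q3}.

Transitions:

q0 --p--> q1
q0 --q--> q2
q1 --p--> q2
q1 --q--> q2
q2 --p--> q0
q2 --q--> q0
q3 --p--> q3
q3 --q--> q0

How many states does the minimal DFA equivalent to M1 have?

3

First remove the unreachable states {q3}; 3 states remain.
Start with accepting vs non-accepting: {q0,q1} | {q2}.
Refine {q0,q1} on symbol p: members go to different blocks, giving {q0} and {q1}.
No further refinement is possible. Final partition (3 blocks): {q0} | {q2} | {q1}.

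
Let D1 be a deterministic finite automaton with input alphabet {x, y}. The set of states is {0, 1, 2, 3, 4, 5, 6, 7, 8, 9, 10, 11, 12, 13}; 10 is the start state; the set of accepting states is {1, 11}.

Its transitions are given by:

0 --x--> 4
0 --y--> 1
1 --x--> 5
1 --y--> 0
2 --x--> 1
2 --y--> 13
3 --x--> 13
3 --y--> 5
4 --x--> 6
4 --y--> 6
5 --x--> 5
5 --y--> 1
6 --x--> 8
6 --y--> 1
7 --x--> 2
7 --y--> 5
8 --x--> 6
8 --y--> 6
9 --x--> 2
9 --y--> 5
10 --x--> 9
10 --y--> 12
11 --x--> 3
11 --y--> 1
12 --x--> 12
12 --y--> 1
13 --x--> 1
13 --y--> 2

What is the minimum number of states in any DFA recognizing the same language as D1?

7

States {3,7,11} cannot be reached from the start state, so discard them.
Initial partition by acceptance: {1} | {0,2,4,5,6,8,9,10,12,13}.
Refine {0,2,4,5,6,8,9,10,12,13} on symbol x: members go to different blocks, giving {0,4,5,6,8,9,10,12} and {2,13}.
Split {0,4,5,6,8,9,10,12} by δ(·,x) → {0,4,5,6,8,10,12} and {9}.
On input x, block {0,4,5,6,8,10,12} splits into {0,4,5,6,8,12} and {10}.
On input y, block {0,4,5,6,8,12} splits into {0,5,6,12} and {4,8}.
On input x, block {0,5,6,12} splits into {0,6} and {5,12}.
The partition is now stable with 7 blocks: {1} | {0,6} | {2,13} | {9} | {10} | {4,8} | {5,12}.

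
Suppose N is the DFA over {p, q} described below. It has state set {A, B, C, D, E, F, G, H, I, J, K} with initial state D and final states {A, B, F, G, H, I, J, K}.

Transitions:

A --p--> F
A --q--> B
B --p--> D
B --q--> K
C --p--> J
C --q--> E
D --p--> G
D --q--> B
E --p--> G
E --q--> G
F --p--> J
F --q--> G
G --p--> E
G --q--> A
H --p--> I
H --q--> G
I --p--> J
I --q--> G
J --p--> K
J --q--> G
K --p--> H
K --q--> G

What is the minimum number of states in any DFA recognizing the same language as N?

First remove the unreachable states {C}; 10 states remain.
Initial partition by acceptance: {A,B,F,G,H,I,J,K} | {D,E}.
On input p, block {A,B,F,G,H,I,J,K} splits into {A,F,H,I,J,K} and {B,G}.
Stable partition: {A,F,H,I,J,K} | {D,E} | {B,G} — 3 equivalence classes.

3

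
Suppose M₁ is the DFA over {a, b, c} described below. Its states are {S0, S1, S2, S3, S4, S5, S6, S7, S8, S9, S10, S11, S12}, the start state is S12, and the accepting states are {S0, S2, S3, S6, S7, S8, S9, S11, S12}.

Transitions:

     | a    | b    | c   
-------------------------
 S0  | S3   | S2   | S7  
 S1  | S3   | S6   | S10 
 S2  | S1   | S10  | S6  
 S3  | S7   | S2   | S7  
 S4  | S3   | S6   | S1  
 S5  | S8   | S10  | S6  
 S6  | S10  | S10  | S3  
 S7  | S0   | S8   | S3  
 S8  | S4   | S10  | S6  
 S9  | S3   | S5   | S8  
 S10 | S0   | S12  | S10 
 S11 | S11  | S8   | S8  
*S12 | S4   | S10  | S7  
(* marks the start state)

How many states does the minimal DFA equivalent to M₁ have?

Reachable states from the start: {S0,S1,S2,S3,S4,S6,S7,S8,S10,S12}. Unreachable: {S5,S9,S11} — drop them.
Initial partition by acceptance: {S0,S2,S3,S6,S7,S8,S12} | {S1,S4,S10}.
Split {S0,S2,S3,S6,S7,S8,S12} by δ(·,a) → {S2,S6,S8,S12} and {S0,S3,S7}.
Refine {S2,S6,S8,S12} on symbol c: members go to different blocks, giving {S2,S8} and {S6,S12}.
The partition is now stable with 4 blocks: {S2,S8} | {S1,S4,S10} | {S0,S3,S7} | {S6,S12}.

4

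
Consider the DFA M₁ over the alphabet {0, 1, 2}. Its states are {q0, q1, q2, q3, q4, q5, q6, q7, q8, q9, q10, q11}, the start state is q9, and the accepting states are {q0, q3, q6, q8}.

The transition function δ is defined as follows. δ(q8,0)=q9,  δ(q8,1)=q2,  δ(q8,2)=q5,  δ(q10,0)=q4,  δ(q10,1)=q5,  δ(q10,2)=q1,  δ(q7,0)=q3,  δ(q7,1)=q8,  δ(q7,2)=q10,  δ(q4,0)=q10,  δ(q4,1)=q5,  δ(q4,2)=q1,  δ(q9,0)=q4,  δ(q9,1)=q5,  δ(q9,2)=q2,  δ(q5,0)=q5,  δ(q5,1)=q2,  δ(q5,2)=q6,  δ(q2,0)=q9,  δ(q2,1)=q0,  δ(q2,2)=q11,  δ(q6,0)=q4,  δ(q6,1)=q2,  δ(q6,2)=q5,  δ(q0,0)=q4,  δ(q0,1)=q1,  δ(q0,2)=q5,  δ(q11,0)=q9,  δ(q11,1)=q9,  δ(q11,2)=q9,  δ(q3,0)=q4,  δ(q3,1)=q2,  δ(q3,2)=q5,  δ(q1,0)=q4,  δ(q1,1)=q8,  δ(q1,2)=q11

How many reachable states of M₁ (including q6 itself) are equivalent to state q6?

First remove the unreachable states {q3,q7}; 10 states remain.
P0 = {q0,q6,q8} | {q1,q2,q4,q5,q9,q10,q11}.
Split {q1,q2,q4,q5,q9,q10,q11} by δ(·,1) → {q4,q5,q9,q10,q11} and {q1,q2}.
Split {q4,q5,q9,q10,q11} by δ(·,1) → {q4,q9,q10,q11} and {q5}.
On input 1, block {q4,q9,q10,q11} splits into {q4,q9,q10} and {q11}.
The partition is now stable with 5 blocks: {q0,q6,q8} | {q4,q9,q10} | {q1,q2} | {q5} | {q11}.
State q6 belongs to the block {q0,q6,q8}, which has 3 states.

3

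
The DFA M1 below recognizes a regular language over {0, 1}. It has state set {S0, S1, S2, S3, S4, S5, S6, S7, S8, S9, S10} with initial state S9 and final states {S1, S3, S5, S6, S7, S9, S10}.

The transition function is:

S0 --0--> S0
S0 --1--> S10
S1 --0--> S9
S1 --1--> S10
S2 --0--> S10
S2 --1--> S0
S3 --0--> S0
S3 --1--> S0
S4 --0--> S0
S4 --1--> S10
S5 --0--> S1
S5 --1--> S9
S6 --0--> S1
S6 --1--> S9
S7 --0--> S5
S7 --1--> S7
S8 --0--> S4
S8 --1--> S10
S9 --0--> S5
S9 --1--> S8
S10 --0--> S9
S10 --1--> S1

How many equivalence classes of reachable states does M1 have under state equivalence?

4

States {S2,S3,S6,S7} cannot be reached from the start state, so discard them.
P0 = {S1,S5,S9,S10} | {S0,S4,S8}.
Split {S1,S5,S9,S10} by δ(·,1) → {S1,S5,S10} and {S9}.
Split {S1,S5,S10} by δ(·,0) → {S1,S10} and {S5}.
No further refinement is possible. Final partition (4 blocks): {S1,S10} | {S0,S4,S8} | {S9} | {S5}.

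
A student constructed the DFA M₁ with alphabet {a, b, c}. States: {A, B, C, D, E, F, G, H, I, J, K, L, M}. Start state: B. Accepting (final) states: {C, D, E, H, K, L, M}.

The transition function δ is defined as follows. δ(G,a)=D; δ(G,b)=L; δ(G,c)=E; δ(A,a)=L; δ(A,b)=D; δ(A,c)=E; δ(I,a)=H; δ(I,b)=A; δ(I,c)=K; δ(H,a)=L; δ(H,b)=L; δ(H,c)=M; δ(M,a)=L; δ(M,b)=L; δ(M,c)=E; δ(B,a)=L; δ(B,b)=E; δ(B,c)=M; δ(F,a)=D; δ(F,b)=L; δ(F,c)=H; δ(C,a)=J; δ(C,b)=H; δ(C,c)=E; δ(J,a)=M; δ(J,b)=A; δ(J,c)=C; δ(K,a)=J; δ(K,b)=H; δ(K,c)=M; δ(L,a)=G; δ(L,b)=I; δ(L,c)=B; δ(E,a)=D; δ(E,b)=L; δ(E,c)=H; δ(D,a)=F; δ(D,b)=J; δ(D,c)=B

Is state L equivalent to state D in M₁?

Every state is reachable, so we keep all 13.
Start with accepting vs non-accepting: {C,D,E,H,K,L,M} | {A,B,F,G,I,J}.
Refine {C,D,E,H,K,L,M} on symbol a: members go to different blocks, giving {C,D,K,L} and {E,H,M}.
Refine {C,D,K,L} on symbol b: members go to different blocks, giving {C,K} and {D,L}.
Split {A,B,F,G,I,J} by δ(·,a) → {A,B,F,G} and {I,J}.
On input b, block {A,B,F,G} splits into {A,F,G} and {B}.
No further refinement is possible. Final partition (6 blocks): {C,K} | {A,F,G} | {E,H,M} | {D,L} | {I,J} | {B}.
L and D lie in the same block of the stable partition, so they are equivalent — no string distinguishes them.

Yes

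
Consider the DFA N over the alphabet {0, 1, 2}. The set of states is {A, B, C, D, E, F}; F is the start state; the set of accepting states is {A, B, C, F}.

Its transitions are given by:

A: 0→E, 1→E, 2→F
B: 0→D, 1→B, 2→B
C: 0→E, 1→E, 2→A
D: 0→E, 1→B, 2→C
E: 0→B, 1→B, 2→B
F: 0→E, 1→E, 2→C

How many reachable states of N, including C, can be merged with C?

Start with accepting vs non-accepting: {A,B,C,F} | {D,E}.
Split {A,B,C,F} by δ(·,1) → {A,C,F} and {B}.
On input 0, block {D,E} splits into {D} and {E}.
No further refinement is possible. Final partition (4 blocks): {A,C,F} | {D} | {B} | {E}.
State C belongs to the block {A,C,F}, which has 3 states.

3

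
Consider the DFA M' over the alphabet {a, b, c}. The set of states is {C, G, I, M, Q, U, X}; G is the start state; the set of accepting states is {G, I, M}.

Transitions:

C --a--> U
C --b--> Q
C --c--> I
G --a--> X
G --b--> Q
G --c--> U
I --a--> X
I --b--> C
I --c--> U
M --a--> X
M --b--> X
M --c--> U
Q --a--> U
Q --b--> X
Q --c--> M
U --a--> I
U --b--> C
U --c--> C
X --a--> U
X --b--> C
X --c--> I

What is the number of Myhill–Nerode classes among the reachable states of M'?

P0 = {G,I,M} | {C,Q,U,X}.
On input a, block {C,Q,U,X} splits into {C,Q,X} and {U}.
Stable partition: {G,I,M} | {C,Q,X} | {U} — 3 equivalence classes.

3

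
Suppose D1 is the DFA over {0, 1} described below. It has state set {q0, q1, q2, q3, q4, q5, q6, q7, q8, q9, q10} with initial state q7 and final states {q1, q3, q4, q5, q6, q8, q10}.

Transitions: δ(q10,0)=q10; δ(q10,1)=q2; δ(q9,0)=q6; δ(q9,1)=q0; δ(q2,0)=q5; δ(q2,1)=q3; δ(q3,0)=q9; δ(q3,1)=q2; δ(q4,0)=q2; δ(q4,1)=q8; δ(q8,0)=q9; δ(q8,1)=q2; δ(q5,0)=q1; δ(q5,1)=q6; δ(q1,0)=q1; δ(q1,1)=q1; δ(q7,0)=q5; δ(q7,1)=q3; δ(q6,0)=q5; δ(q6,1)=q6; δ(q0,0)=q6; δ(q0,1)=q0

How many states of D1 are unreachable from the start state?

Starting at q7 and following transitions, the reachable set is {q0, q1, q2, q3, q5, q6, q7, q9}. That leaves q4, q8, q10 unreachable — 3 in total.

3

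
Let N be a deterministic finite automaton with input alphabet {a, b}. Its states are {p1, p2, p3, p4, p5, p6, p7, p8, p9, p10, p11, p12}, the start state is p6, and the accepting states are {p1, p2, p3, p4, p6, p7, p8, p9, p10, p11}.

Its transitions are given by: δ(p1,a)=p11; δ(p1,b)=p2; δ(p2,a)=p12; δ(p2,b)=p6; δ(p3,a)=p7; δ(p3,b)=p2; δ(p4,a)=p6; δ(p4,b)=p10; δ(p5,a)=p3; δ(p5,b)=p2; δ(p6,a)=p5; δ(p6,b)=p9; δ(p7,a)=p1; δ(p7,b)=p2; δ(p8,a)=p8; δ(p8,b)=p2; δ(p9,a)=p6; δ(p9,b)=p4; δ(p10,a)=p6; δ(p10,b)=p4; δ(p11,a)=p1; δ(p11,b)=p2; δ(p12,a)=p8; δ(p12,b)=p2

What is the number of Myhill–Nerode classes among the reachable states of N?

5

All states are reachable from the start state.
Start with accepting vs non-accepting: {p1,p2,p3,p4,p6,p7,p8,p9,p10,p11} | {p5,p12}.
Refine {p1,p2,p3,p4,p6,p7,p8,p9,p10,p11} on symbol a: members go to different blocks, giving {p1,p3,p4,p7,p8,p9,p10,p11} and {p2,p6}.
Split {p1,p3,p4,p7,p8,p9,p10,p11} by δ(·,a) → {p1,p3,p7,p8,p11} and {p4,p9,p10}.
On input b, block {p2,p6} splits into {p2} and {p6}.
The partition is now stable with 5 blocks: {p1,p3,p7,p8,p11} | {p5,p12} | {p2} | {p4,p9,p10} | {p6}.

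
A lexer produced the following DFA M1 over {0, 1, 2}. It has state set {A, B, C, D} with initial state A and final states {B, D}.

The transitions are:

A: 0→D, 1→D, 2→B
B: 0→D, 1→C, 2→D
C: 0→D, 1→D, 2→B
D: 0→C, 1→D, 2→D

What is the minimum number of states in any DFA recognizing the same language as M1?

Every state is reachable, so we keep all 4.
Initial partition by acceptance: {B,D} | {A,C}.
Split {B,D} by δ(·,0) → {B} and {D}.
No further refinement is possible. Final partition (3 blocks): {B} | {A,C} | {D}.

3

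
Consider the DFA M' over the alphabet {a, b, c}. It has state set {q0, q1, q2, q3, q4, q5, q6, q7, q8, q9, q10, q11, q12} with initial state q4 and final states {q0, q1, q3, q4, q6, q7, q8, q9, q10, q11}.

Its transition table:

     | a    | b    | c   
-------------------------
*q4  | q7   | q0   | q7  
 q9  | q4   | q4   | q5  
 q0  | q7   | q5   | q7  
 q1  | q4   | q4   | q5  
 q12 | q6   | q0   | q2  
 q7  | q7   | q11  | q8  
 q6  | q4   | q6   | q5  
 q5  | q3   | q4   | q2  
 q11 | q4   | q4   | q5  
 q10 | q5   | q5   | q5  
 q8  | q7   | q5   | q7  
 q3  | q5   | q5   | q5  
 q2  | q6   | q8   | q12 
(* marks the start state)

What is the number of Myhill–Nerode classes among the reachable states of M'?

Reachable states from the start: {q0,q2,q3,q4,q5,q6,q7,q8,q11,q12}. Unreachable: {q1,q9,q10} — drop them.
Initial partition by acceptance: {q0,q3,q4,q6,q7,q8,q11} | {q2,q5,q12}.
Split {q0,q3,q4,q6,q7,q8,q11} by δ(·,a) → {q0,q4,q6,q7,q8,q11} and {q3}.
Split {q0,q4,q6,q7,q8,q11} by δ(·,b) → {q4,q6,q7,q11} and {q0,q8}.
Refine {q4,q6,q7,q11} on symbol b: members go to different blocks, giving {q6,q7,q11} and {q4}.
On input a, block {q6,q7,q11} splits into {q6,q11} and {q7}.
On input b, block {q6,q11} splits into {q6} and {q11}.
Split {q2,q5,q12} by δ(·,a) → {q2,q12} and {q5}.
No further refinement is possible. Final partition (8 blocks): {q6} | {q2,q12} | {q3} | {q0,q8} | {q4} | {q7} | {q11} | {q5}.

8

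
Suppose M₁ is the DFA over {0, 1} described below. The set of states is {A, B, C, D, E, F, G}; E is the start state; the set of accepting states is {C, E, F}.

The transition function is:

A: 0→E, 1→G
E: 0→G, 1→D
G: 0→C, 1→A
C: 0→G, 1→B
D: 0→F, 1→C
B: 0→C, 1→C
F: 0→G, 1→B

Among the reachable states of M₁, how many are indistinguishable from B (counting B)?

Start with accepting vs non-accepting: {C,E,F} | {A,B,D,G}.
Refine {A,B,D,G} on symbol 1: members go to different blocks, giving {A,G} and {B,D}.
No further refinement is possible. Final partition (3 blocks): {C,E,F} | {A,G} | {B,D}.
State B belongs to the block {B,D}, which has 2 states.

2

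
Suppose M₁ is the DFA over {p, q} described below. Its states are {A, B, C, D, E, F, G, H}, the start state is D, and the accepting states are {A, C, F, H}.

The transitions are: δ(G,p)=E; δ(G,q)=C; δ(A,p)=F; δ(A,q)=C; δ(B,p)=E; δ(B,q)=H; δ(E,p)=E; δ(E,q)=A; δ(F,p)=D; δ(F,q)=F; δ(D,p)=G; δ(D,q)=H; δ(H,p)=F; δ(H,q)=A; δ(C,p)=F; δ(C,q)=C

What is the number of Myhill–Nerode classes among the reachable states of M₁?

3

First remove the unreachable states {B}; 7 states remain.
Start with accepting vs non-accepting: {A,C,F,H} | {D,E,G}.
Refine {A,C,F,H} on symbol p: members go to different blocks, giving {A,C,H} and {F}.
The partition is now stable with 3 blocks: {A,C,H} | {D,E,G} | {F}.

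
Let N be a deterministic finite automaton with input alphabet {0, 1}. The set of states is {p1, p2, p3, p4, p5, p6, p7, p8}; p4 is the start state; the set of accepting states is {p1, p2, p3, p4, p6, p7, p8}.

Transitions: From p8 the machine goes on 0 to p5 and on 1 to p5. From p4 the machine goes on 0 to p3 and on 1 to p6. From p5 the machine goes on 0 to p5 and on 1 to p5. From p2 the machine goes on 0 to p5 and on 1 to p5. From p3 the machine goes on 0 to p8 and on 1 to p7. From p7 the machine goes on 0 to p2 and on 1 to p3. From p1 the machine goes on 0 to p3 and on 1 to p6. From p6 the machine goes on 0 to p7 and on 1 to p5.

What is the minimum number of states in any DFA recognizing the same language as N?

5

First remove the unreachable states {p1}; 7 states remain.
Start with accepting vs non-accepting: {p2,p3,p4,p6,p7,p8} | {p5}.
On input 0, block {p2,p3,p4,p6,p7,p8} splits into {p3,p4,p6,p7} and {p2,p8}.
Refine {p3,p4,p6,p7} on symbol 0: members go to different blocks, giving {p3,p7} and {p4,p6}.
Refine {p4,p6} on symbol 1: members go to different blocks, giving {p4} and {p6}.
No further refinement is possible. Final partition (5 blocks): {p3,p7} | {p5} | {p2,p8} | {p4} | {p6}.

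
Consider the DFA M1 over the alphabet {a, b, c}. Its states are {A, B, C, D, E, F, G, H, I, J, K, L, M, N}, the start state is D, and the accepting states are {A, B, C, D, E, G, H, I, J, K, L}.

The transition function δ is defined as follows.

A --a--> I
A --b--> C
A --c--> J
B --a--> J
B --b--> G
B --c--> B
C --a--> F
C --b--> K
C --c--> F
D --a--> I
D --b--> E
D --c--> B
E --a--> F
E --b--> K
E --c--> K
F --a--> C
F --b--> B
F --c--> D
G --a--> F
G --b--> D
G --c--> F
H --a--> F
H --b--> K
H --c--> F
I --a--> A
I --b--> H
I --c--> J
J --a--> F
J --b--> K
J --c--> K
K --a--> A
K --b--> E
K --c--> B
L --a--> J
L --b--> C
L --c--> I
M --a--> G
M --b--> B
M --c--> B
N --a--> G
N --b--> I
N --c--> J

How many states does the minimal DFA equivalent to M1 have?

First remove the unreachable states {L,M,N}; 11 states remain.
Initial partition by acceptance: {A,B,C,D,E,G,H,I,J,K} | {F}.
Refine {A,B,C,D,E,G,H,I,J,K} on symbol a: members go to different blocks, giving {A,B,D,I,K} and {C,E,G,H,J}.
On input a, block {A,B,D,I,K} splits into {A,D,I,K} and {B}.
Refine {A,D,I,K} on symbol c: members go to different blocks, giving {A,I} and {D,K}.
On input c, block {C,E,G,H,J} splits into {C,G,H} and {E,J}.
The partition is now stable with 6 blocks: {A,I} | {F} | {C,G,H} | {B} | {D,K} | {E,J}.

6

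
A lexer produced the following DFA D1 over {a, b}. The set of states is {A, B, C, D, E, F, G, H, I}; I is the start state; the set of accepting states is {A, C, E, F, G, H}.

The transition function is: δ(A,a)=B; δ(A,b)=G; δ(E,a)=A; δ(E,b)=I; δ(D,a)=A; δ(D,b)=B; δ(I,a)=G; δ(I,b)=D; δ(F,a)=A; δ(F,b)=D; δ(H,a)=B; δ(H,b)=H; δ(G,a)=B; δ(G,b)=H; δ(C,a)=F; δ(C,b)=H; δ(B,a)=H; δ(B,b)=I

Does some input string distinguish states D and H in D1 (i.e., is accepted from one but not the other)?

First remove the unreachable states {C,E,F}; 6 states remain.
Start with accepting vs non-accepting: {A,G,H} | {B,D,I}.
No further refinement is possible. Final partition (2 blocks): {A,G,H} | {B,D,I}.
D and H end up in different blocks, so they are distinguishable. For instance, the string 'ε' is accepted from only H.

Yes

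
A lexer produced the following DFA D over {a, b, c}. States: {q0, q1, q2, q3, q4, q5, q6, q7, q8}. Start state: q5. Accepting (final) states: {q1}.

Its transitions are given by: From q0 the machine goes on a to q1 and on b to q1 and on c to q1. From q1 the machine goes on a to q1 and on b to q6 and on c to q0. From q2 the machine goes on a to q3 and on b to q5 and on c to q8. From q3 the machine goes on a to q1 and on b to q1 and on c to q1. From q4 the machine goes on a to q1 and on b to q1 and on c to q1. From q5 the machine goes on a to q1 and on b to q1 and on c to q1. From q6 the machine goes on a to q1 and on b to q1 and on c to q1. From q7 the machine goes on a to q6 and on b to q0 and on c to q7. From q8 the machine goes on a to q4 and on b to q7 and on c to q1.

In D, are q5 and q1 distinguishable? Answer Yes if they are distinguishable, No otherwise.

Reachable states from the start: {q0,q1,q5,q6}. Unreachable: {q2,q3,q4,q7,q8} — drop them.
Initial partition by acceptance: {q1} | {q0,q5,q6}.
The partition is now stable with 2 blocks: {q1} | {q0,q5,q6}.
q5 and q1 end up in different blocks, so they are distinguishable. For instance, the string 'ε' is accepted from only q1.

Yes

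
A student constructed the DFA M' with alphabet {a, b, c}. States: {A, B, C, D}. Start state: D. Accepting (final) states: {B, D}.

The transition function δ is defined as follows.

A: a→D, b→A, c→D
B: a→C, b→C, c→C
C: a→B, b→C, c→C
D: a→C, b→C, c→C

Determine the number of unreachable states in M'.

BFS from D reaches {B, C, D}; the 1 state(s) A are never visited.

1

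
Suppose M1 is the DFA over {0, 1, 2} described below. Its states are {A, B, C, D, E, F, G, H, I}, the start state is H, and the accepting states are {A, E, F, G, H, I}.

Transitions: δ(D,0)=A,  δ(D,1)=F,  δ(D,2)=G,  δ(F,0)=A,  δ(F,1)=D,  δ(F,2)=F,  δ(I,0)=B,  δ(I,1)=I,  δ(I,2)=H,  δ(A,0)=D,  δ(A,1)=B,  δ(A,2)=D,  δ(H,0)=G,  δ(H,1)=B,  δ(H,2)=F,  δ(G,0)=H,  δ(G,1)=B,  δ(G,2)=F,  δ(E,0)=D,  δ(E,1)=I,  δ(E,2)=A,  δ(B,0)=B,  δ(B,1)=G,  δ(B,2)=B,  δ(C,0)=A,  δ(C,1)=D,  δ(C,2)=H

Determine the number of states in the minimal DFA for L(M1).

States {C,E,I} cannot be reached from the start state, so discard them.
P0 = {A,F,G,H} | {B,D}.
Split {A,F,G,H} by δ(·,0) → {F,G,H} and {A}.
On input 0, block {F,G,H} splits into {G,H} and {F}.
On input 0, block {B,D} splits into {B} and {D}.
No further refinement is possible. Final partition (5 blocks): {G,H} | {B} | {A} | {F} | {D}.

5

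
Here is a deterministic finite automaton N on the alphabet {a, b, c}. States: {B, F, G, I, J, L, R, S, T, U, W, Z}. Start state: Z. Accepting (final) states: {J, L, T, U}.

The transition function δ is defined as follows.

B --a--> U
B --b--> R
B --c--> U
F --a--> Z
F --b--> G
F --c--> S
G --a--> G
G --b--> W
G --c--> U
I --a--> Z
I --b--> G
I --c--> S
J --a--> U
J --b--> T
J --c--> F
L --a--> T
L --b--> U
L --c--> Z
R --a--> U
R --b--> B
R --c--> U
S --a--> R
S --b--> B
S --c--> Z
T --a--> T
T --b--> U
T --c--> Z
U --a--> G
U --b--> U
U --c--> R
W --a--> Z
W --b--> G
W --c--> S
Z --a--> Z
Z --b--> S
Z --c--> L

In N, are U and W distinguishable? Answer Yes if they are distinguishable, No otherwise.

Yes

States {F,I,J} cannot be reached from the start state, so discard them.
Start with accepting vs non-accepting: {L,T,U} | {B,G,R,S,W,Z}.
Split {L,T,U} by δ(·,a) → {L,T} and {U}.
Refine {B,G,R,S,W,Z} on symbol a: members go to different blocks, giving {G,S,W,Z} and {B,R}.
Split {G,S,W,Z} by δ(·,a) → {G,W,Z} and {S}.
On input b, block {G,W,Z} splits into {G,W} and {Z}.
On input a, block {G,W} splits into {W} and {G}.
The partition is now stable with 7 blocks: {L,T} | {W} | {U} | {B,R} | {S} | {Z} | {G}.
U and W end up in different blocks, so they are distinguishable. For instance, the string 'ε' is accepted from only U.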